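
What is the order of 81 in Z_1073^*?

ord(81) | φ(1073) = φ(29·37) = (29−1)·(37−1) = 28·36 = 1008 = 2^4 · 3^2 · 7.
Divisors of 1008: 1, 2, 3, 4, 6, 7, 8, 9, 12, 14, 16, 18, 21, 24, 28, 36, 42, 48, 56, 63, 72, 84, 112, 126, 144, 168, 252, 336, 504, 1008.
Evaluate successive powers at the divisors of 1008:
81^1 ≡ 81
81^2 ≡ 123
81^3 ≡ 306
81^4 ≡ 107
81^6 ≡ 285
81^7 ≡ 552
81^8 ≡ 719
81^9 ≡ 297
81^12 ≡ 750
81^14 ≡ 1045
81^16 ≡ 848
81^18 ≡ 223
81^21 ≡ 639
81^24 ≡ 248
81^28 ≡ 784
81^36 ≡ 371
81^42 ≡ 581
81^48 ≡ 343
81^56 ≡ 900
81^63 ≡ 1
Hence ord(81) = 63.

63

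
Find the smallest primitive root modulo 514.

φ(514) = φ(2)·φ(257) = 1·256 = 256 = 2^8.
g is a primitive root iff g^(256/q) ≢ 1 (mod 514) for each prime q ∈ {2}.
g = 2: gcd(2, 514) = 2 > 1, not a unit — skip.
g = 3: 3^128 ≡ 513 — none is 1, so 3 is a primitive root.
The smallest primitive root modulo 514 is 3.

3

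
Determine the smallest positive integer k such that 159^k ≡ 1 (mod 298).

Since 159 ∈ (Z/298Z)^×, its order divides φ(298) = φ(2)·φ(149) = 1·148 = 148 = 2^2 · 37.
Divisors of 148: 1, 2, 4, 37, 74, 148.
Evaluate successive powers at the divisors of 148:
159^1 ≡ 159 (mod 298)
159^2 ≡ 249 (mod 298)
159^4 ≡ 17 (mod 298)
159^37 ≡ 105 (mod 298)
159^74 ≡ 297 (mod 298)
159^148 ≡ 1 (mod 298) ✓
Hence ord(159) = 148.

148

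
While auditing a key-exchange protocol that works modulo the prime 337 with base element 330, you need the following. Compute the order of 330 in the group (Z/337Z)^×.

56

By Lagrange's theorem, ord_337(330) divides φ(337) = 337 − 1 = 336 = 2^4 · 3 · 7.
Divisors of 336: 1, 2, 3, 4, 6, 7, 8, 12, 14, 16, 21, 24, 28, 42, 48, 56, 84, 112, 168, 336.
Check 330^d mod 337 for each divisor in increasing order:
330^1 ≡ 330
330^2 ≡ 49
330^3 ≡ 331
330^4 ≡ 42
330^6 ≡ 36
330^7 ≡ 85
330^8 ≡ 79
330^12 ≡ 285
330^14 ≡ 148
330^16 ≡ 175
330^21 ≡ 111
330^24 ≡ 8
330^28 ≡ 336
330^42 ≡ 189
330^48 ≡ 64
330^56 ≡ 1
So ord_337(330) = 56.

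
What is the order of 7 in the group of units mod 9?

3

Since 7 ∈ (Z/9Z)^×, its order divides φ(9) = φ(3^2) = 3·(3−1) = 6 = 2 · 3.
Divisors of 6: 1, 2, 3, 6.
Evaluate successive powers at the divisors of 6:
7^1 ≡ 7
7^2 ≡ 4
7^3 ≡ 1
Therefore the multiplicative order of 7 modulo 9 is 3.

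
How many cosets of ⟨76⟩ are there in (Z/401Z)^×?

5

Since 76 ∈ (Z/401Z)^×, its order divides φ(401) = 401 − 1 = 400 = 2^4 · 5^2.
Divisors of 400: 1, 2, 4, 5, 8, 10, 16, 20, 25, 40, 50, 80, 100, 200, 400.
Test each divisor d:
76^1 ≡ 76 (mod 401)
76^2 ≡ 162 (mod 401)
76^4 ≡ 179 (mod 401)
76^5 ≡ 371 (mod 401)
76^8 ≡ 362 (mod 401)
76^10 ≡ 98 (mod 401)
76^16 ≡ 318 (mod 401)
76^20 ≡ 381 (mod 401)
76^25 ≡ 199 (mod 401)
76^40 ≡ 400 (mod 401)
76^50 ≡ 303 (mod 401)
76^80 ≡ 1 (mod 401) ✓
So ord_401(76) = 80, hence |⟨76⟩| = 80.
Index = |(Z/401Z)^×| / |⟨76⟩| = 400 / 80 = 5.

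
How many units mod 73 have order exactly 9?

φ(73) = 73 − 1 = 72 = 2^3 · 3^2.
(Z/73Z)^× is cyclic (|G| = 72); a cyclic group of order m has exactly φ(d) elements of each order d | m, and none otherwise.
9 = 3^2 divides 72, and φ(9) = 6.

6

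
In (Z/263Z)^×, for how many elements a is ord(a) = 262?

φ(263) = 263 − 1 = 262 = 2 · 131.
(Z/263Z)^× is cyclic (|G| = 262); a cyclic group of order m has exactly φ(d) elements of each order d | m, and none otherwise.
262 = 2 · 131 divides 262, and φ(262) = 130.

130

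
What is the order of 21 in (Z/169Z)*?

52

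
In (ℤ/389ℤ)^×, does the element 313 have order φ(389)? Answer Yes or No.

No

φ(389) = 389 − 1 = 388 = 2^2 · 97.
It suffices to check that the order of 313 is not a proper divisor of 388: compute 313^(388/q) for q ∈ {2, 97}.
313^194 ≡ 1 (mod 389)  [q = 2: ≡ 1 ✗]
313^4 ≡ 369 (mod 389)  [q = 97: ≢ 1 ✓]
The check at q = 2 fails, so 313 generates a proper subgroup.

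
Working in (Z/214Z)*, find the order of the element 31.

Since 31 ∈ (Z/214Z)^×, its order divides φ(214) = φ(2)·φ(107) = 1·106 = 106 = 2 · 53.
Divisors of 106: 1, 2, 53, 106.
Check 31^d mod 214 for each divisor in increasing order:
31^1 ≡ 31 (mod 214)
31^2 ≡ 105 (mod 214)
31^53 ≡ 213 (mod 214)
31^106 ≡ 1 (mod 214) ✓
The smallest such exponent is 106, so the order of 31 is 106.

106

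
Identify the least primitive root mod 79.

3

φ(79) = 79 − 1 = 78 = 2 · 3 · 13.
g is a primitive root iff g^(78/q) ≢ 1 (mod 79) for each prime q ∈ {2, 3, 13}.
g = 2: 2^39 ≡ 1 — hits 1, so not a primitive root.
g = 3: 3^39 ≡ 78; 3^26 ≡ 23; 3^6 ≡ 18 — none is 1, so 3 is a primitive root.
So 3 is the smallest generator of (Z/79Z)^×.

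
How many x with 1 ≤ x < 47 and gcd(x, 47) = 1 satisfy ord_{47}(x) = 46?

φ(47) = 47 − 1 = 46 = 2 · 23.
(Z/47Z)^× is cyclic (|G| = 46); a cyclic group of order m has exactly φ(d) elements of each order d | m, and none otherwise.
46 = 2 · 23 divides 46, and φ(46) = 22.

22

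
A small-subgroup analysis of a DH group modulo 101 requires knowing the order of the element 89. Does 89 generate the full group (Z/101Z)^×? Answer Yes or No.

φ(101) = 101 − 1 = 100 = 2^2 · 5^2.
It suffices to check that the order of 89 is not a proper divisor of 100: compute 89^(100/q) for q ∈ {2, 5}.
89^50 ≡ 100 (mod 101)  [q = 2: ≢ 1 ✓]
89^20 ≡ 95 (mod 101)  [q = 5: ≢ 1 ✓]
None equal 1, so ord_101(89) = 100: 89 is a primitive root.

Yes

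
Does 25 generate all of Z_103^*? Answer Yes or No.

φ(103) = 103 − 1 = 102 = 2 · 3 · 17.
Test 25^(102/q) mod 103 for each prime factor q of 102:
25^51 ≡ 1 (mod 103)  [q = 2: ≡ 1 ✗]
25^34 ≡ 46 (mod 103)  [q = 3: ≢ 1 ✓]
25^6 ≡ 34 (mod 103)  [q = 17: ≢ 1 ✓]
25^51 ≡ 1 shows ord(25) | 51, strictly less than φ(103); not a primitive root.

No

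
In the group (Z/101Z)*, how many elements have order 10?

4

φ(101) = 101 − 1 = 100 = 2^2 · 5^2.
(Z/101Z)^× is cyclic (|G| = 100); a cyclic group of order m has exactly φ(d) elements of each order d | m, and none otherwise.
10 = 2 · 5 divides 100, and φ(10) = 4.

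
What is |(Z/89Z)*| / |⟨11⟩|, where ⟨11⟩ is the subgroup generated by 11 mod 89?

ord(11) | φ(89) = 89 − 1 = 88 = 2^3 · 11.
Divisors of 88: 1, 2, 4, 8, 11, 22, 44, 88.
Check 11^d mod 89 for each divisor in increasing order:
11^1 ≡ 11 (mod 89)
11^2 ≡ 32 (mod 89)
11^4 ≡ 45 (mod 89)
11^8 ≡ 67 (mod 89)
11^11 ≡ 88 (mod 89)
11^22 ≡ 1 (mod 89) ✓
So ord_89(11) = 22, hence |⟨11⟩| = 22.
The index is φ(89) / ord(11) = 88 / 22 = 4.

4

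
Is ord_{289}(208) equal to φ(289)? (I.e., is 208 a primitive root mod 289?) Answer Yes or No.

No

φ(289) = φ(17^2) = 17·(17−1) = 272 = 2^4 · 17.
Test 208^(272/q) mod 289 for each prime factor q of 272:
208^136 ≡ 1 (mod 289)  [q = 2: ≡ 1 ✗]
208^16 ≡ 103 (mod 289)  [q = 17: ≢ 1 ✓]
The check at q = 2 fails, so 208 generates a proper subgroup.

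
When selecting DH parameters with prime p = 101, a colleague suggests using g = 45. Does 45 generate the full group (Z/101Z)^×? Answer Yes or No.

No

φ(101) = 101 − 1 = 100 = 2^2 · 5^2.
45 is a primitive root mod 101 iff 45^(φ(101)/q) ≢ 1 for every prime q | φ(101), i.e. q ∈ {2, 5}.
45^50 ≡ 1 (mod 101)  [q = 2: ≡ 1 ✗]
45^20 ≡ 36 (mod 101)  [q = 5: ≢ 1 ✓]
45^50 ≡ 1 shows ord(45) | 50, strictly less than φ(101); not a primitive root.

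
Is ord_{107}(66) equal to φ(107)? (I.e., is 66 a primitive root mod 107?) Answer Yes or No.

Yes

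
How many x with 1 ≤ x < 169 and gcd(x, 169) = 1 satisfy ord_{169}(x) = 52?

φ(169) = φ(13^2) = 13·(13−1) = 156 = 2^2 · 3 · 13.
(Z/169Z)^× is cyclic (|G| = 156); a cyclic group of order m has exactly φ(d) elements of each order d | m, and none otherwise.
52 = 2^2 · 13 divides 156, and φ(52) = 24.

24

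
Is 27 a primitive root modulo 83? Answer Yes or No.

φ(83) = 83 − 1 = 82 = 2 · 41.
An element g generates (Z/83Z)^× iff g^(82/q) ≢ 1 (mod 83) for each prime q ∈ {2, 41}.
27^41 ≡ 1 (mod 83)  [q = 2: ≡ 1 ✗]
27^2 ≡ 65 (mod 83)  [q = 41: ≢ 1 ✓]
27^41 ≡ 1 shows ord(27) | 41, strictly less than φ(83); not a primitive root.

No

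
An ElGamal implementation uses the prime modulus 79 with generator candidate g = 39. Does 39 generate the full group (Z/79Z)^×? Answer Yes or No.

φ(79) = 79 − 1 = 78 = 2 · 3 · 13.
Test 39^(78/q) mod 79 for each prime factor q of 78:
39^39 ≡ 78 (mod 79)  [q = 2: ≢ 1 ✓]
39^26 ≡ 55 (mod 79)  [q = 3: ≢ 1 ✓]
39^6 ≡ 21 (mod 79)  [q = 13: ≢ 1 ✓]
All checks pass, so 39 has order 78 and is a primitive root modulo 79.

Yes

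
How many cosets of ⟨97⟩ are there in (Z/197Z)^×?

2

The order of 97 must divide φ(197) = 197 − 1 = 196 = 2^2 · 7^2.
Divisors of 196: 1, 2, 4, 7, 14, 28, 49, 98, 196.
Compute 97^d (mod 197) for the divisors d until we hit 1:
97^1 ≡ 97 (mod 197)
97^2 ≡ 150 (mod 197)
97^4 ≡ 42 (mod 197)
97^7 ≡ 6 (mod 197)
97^14 ≡ 36 (mod 197)
97^28 ≡ 114 (mod 197)
97^49 ≡ 196 (mod 197)
97^98 ≡ 1 (mod 197) ✓
Thus |⟨97⟩| = ord(97) = 98.
Index = |(Z/197Z)^×| / |⟨97⟩| = 196 / 98 = 2.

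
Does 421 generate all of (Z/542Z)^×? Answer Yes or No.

Yes

φ(542) = φ(2)·φ(271) = 1·270 = 270 = 2 · 3^3 · 5.
Test 421^(270/q) mod 542 for each prime factor q of 270:
421^135 ≡ 541 (mod 542)  [q = 2: ≢ 1 ✓]
421^90 ≡ 299 (mod 542)  [q = 3: ≢ 1 ✓]
421^54 ≡ 281 (mod 542)  [q = 5: ≢ 1 ✓]
Every test exponent gives a nontrivial residue, hence 421 generates the full group.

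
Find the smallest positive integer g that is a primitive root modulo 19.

2

φ(19) = 19 − 1 = 18 = 2 · 3^2.
Test candidates g = 2, 3, … against the prime factors q ∈ {2, 3} of φ(19): g is a generator iff g^(18/q) ≢ 1 for every such q.
g = 2: 2^9 ≡ 18; 2^6 ≡ 7 — none is 1, so 2 is a primitive root.
Hence the least primitive root of 19 is 2.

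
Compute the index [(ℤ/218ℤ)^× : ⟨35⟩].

4

The order of 35 must divide φ(218) = φ(2)·φ(109) = 1·108 = 108 = 2^2 · 3^3.
Divisors of 108: 1, 2, 3, 4, 6, 9, 12, 18, 27, 36, 54, 108.
Check 35^d mod 218 for each divisor in increasing order:
35^1 ≡ 35
35^2 ≡ 135
35^3 ≡ 147
35^4 ≡ 131
35^6 ≡ 27
35^9 ≡ 45
35^12 ≡ 75
35^18 ≡ 63
35^27 ≡ 1
Thus |⟨35⟩| = ord(35) = 27.
[(Z/218Z)^× : ⟨35⟩] = 108/27 = 4.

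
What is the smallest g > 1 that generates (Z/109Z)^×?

φ(109) = 109 − 1 = 108 = 2^2 · 3^3.
Test candidates g = 2, 3, … against the prime factors q ∈ {2, 3} of φ(109): g is a generator iff g^(108/q) ≢ 1 for every such q.
g = 2: 2^54 ≡ 108; 2^36 ≡ 1 — hits 1, so not a primitive root.
g = 3: 3^54 ≡ 1 — hits 1, so not a primitive root.
g = 4: 4^54 ≡ 1 — hits 1, so not a primitive root.
g = 5: 5^54 ≡ 1 — hits 1, so not a primitive root.
g = 6: 6^54 ≡ 108; 6^36 ≡ 63 — none is 1, so 6 is a primitive root.
The smallest primitive root modulo 109 is 6.

6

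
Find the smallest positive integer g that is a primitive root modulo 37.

2

φ(37) = 37 − 1 = 36 = 2^2 · 3^2.
Test candidates g = 2, 3, … against the prime factors q ∈ {2, 3} of φ(37): g is a generator iff g^(36/q) ≢ 1 for every such q.
g = 2: 2^18 ≡ 36; 2^12 ≡ 26 — none is 1, so 2 is a primitive root.
Hence the least primitive root of 37 is 2.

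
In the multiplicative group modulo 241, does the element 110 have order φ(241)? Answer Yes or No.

Yes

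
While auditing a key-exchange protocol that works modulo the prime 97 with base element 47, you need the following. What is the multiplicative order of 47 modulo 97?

The order of 47 must divide φ(97) = 97 − 1 = 96 = 2^5 · 3.
Divisors of 96: 1, 2, 3, 4, 6, 8, 12, 16, 24, 32, 48, 96.
Check 47^d mod 97 for each divisor in increasing order:
47^1 ≡ 47 (mod 97)
47^2 ≡ 75 (mod 97)
47^3 ≡ 33 (mod 97)
47^4 ≡ 96 (mod 97)
47^6 ≡ 22 (mod 97)
47^8 ≡ 1 (mod 97) ✓
Therefore the multiplicative order of 47 modulo 97 is 8.

8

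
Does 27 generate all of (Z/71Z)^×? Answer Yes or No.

No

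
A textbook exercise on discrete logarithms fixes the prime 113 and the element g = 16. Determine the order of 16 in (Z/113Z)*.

7

ord(16) | φ(113) = 113 − 1 = 112 = 2^4 · 7.
Divisors of 112: 1, 2, 4, 7, 8, 14, 16, 28, 56, 112.
Evaluate successive powers at the divisors of 112:
16^1 ≡ 16 (mod 113)
16^2 ≡ 30 (mod 113)
16^4 ≡ 109 (mod 113)
16^7 ≡ 1 (mod 113) ✓
Hence ord(16) = 7.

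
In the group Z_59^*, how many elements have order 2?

φ(59) = 59 − 1 = 58 = 2 · 29.
Since (Z/59Z)^× is cyclic of order 58, the number of elements of order d is φ(d) when d | 58 and 0 otherwise.
2 | 58, and φ(2) = 2 − 1 = 1.

1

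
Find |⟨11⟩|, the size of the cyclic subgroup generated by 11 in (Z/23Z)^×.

ord(11) | φ(23) = 23 − 1 = 22 = 2 · 11.
Divisors of 22: 1, 2, 11, 22.
Evaluate successive powers at the divisors of 22:
11^1 ≡ 11
11^2 ≡ 6
11^11 ≡ 22
11^22 ≡ 1
Therefore the multiplicative order of 11 modulo 23 is 22.

22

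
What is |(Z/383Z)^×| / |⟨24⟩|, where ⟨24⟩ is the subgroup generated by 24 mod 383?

The order of 24 must divide φ(383) = 383 − 1 = 382 = 2 · 191.
Divisors of 382: 1, 2, 191, 382.
Compute 24^d (mod 383) for the divisors d until we hit 1:
24^1 ≡ 24 (mod 383)
24^2 ≡ 193 (mod 383)
24^191 ≡ 1 (mod 383) ✓
So ord_383(24) = 191, hence |⟨24⟩| = 191.
The index is φ(383) / ord(24) = 382 / 191 = 2.

2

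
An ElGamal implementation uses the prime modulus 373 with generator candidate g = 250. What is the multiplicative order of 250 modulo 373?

ord(250) | φ(373) = 373 − 1 = 372 = 2^2 · 3 · 31.
Divisors of 372: 1, 2, 3, 4, 6, 12, 31, 62, 93, 124, 186, 372.
Evaluate successive powers at the divisors of 372:
250^1 ≡ 250
250^2 ≡ 209
250^3 ≡ 30
250^4 ≡ 40
250^6 ≡ 154
250^12 ≡ 217
250^31 ≡ 284
250^62 ≡ 88
250^93 ≡ 1
The smallest such exponent is 93, so the order of 250 is 93.

93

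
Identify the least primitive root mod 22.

7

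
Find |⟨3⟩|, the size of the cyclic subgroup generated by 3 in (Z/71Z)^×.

The order of 3 must divide φ(71) = 71 − 1 = 70 = 2 · 5 · 7.
Divisors of 70: 1, 2, 5, 7, 10, 14, 35, 70.
Test each divisor d:
3^1 ≡ 3
3^2 ≡ 9
3^5 ≡ 30
3^7 ≡ 57
3^10 ≡ 48
3^14 ≡ 54
3^35 ≡ 1
Therefore the multiplicative order of 3 modulo 71 is 35.

35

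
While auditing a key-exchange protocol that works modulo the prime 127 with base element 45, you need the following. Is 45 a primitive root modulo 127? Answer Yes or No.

φ(127) = 127 − 1 = 126 = 2 · 3^2 · 7.
It suffices to check that the order of 45 is not a proper divisor of 126: compute 45^(126/q) for q ∈ {2, 3, 7}.
45^63 ≡ 126 (mod 127)  [q = 2: ≢ 1 ✓]
45^42 ≡ 19 (mod 127)  [q = 3: ≢ 1 ✓]
45^18 ≡ 8 (mod 127)  [q = 7: ≢ 1 ✓]
Every test exponent gives a nontrivial residue, hence 45 generates the full group.

Yes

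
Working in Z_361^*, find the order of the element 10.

342

Since 10 ∈ (Z/361Z)^×, its order divides φ(361) = φ(19^2) = 19·(19−1) = 342 = 2 · 3^2 · 19.
Divisors of 342: 1, 2, 3, 6, 9, 18, 19, 38, 57, 114, 171, 342.
Compute 10^d (mod 361) for the divisors d until we hit 1:
10^1 ≡ 10 (mod 361)
10^2 ≡ 100 (mod 361)
10^3 ≡ 278 (mod 361)
10^6 ≡ 30 (mod 361)
10^9 ≡ 37 (mod 361)
10^18 ≡ 286 (mod 361)
10^19 ≡ 333 (mod 361)
10^38 ≡ 62 (mod 361)
10^57 ≡ 69 (mod 361)
10^114 ≡ 68 (mod 361)
10^171 ≡ 360 (mod 361)
10^342 ≡ 1 (mod 361) ✓
The smallest such exponent is 342, so the order of 10 is 342.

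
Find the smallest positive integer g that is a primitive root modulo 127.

φ(127) = 127 − 1 = 126 = 2 · 3^2 · 7.
g is a primitive root iff g^(126/q) ≢ 1 (mod 127) for each prime q ∈ {2, 3, 7}.
g = 2: 2^63 ≡ 1 — hits 1, so not a primitive root.
g = 3: 3^63 ≡ 126; 3^42 ≡ 107; 3^18 ≡ 4 — none is 1, so 3 is a primitive root.
The smallest primitive root modulo 127 is 3.

3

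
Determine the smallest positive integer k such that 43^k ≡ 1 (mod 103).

Since 43 ∈ (Z/103Z)^×, its order divides φ(103) = 103 − 1 = 102 = 2 · 3 · 17.
Divisors of 102: 1, 2, 3, 6, 17, 34, 51, 102.
Compute 43^d (mod 103) for the divisors d until we hit 1:
43^1 ≡ 43
43^2 ≡ 98
43^3 ≡ 94
43^6 ≡ 81
43^17 ≡ 47
43^34 ≡ 46
43^51 ≡ 102
43^102 ≡ 1
Therefore the multiplicative order of 43 modulo 103 is 102.

102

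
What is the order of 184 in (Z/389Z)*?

Since 184 ∈ (Z/389Z)^×, its order divides φ(389) = 389 − 1 = 388 = 2^2 · 97.
Divisors of 388: 1, 2, 4, 97, 194, 388.
Compute 184^d (mod 389) for the divisors d until we hit 1:
184^1 ≡ 184
184^2 ≡ 13
184^4 ≡ 169
184^97 ≡ 1
So ord_389(184) = 97.

97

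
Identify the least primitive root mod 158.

3

φ(158) = φ(2)·φ(79) = 1·78 = 78 = 2 · 3 · 13.
Test candidates g = 2, 3, … against the prime factors q ∈ {2, 3, 13} of φ(158): g is a generator iff g^(78/q) ≢ 1 for every such q.
g = 2: gcd(2, 158) = 2 > 1, not a unit — skip.
g = 3: 3^39 ≡ 157; 3^26 ≡ 23; 3^6 ≡ 97 — none is 1, so 3 is a primitive root.
The smallest primitive root modulo 158 is 3.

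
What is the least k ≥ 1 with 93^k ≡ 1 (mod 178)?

Since 93 ∈ (Z/178Z)^×, its order divides φ(178) = φ(2)·φ(89) = 1·88 = 88 = 2^3 · 11.
Divisors of 88: 1, 2, 4, 8, 11, 22, 44, 88.
Check 93^d mod 178 for each divisor in increasing order:
93^1 ≡ 93 (mod 178)
93^2 ≡ 105 (mod 178)
93^4 ≡ 167 (mod 178)
93^8 ≡ 121 (mod 178)
93^11 ≡ 1 (mod 178) ✓
So ord_178(93) = 11.

11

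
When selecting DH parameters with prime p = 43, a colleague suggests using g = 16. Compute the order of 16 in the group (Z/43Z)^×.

7

By Lagrange's theorem, ord_43(16) divides φ(43) = 43 − 1 = 42 = 2 · 3 · 7.
Divisors of 42: 1, 2, 3, 6, 7, 14, 21, 42.
Compute 16^d (mod 43) for the divisors d until we hit 1:
16^1 ≡ 16 (mod 43)
16^2 ≡ 41 (mod 43)
16^3 ≡ 11 (mod 43)
16^6 ≡ 35 (mod 43)
16^7 ≡ 1 (mod 43) ✓
Therefore the multiplicative order of 16 modulo 43 is 7.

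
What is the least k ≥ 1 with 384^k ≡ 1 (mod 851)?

By Lagrange's theorem, ord_851(384) divides φ(851) = φ(23·37) = (23−1)·(37−1) = 22·36 = 792 = 2^3 · 3^2 · 11.
Divisors of 792: 1, 2, 3, 4, 6, 8, 9, 11, 12, 18, 22, 24, 33, 36, 44, 66, 72, 88, 99, 132, 198, 264, 396, 792.
Evaluate successive powers at the divisors of 792:
384^1 ≡ 384 (mod 851)
384^2 ≡ 233 (mod 851)
384^3 ≡ 117 (mod 851)
384^4 ≡ 676 (mod 851)
384^6 ≡ 73 (mod 851)
384^8 ≡ 840 (mod 851)
384^9 ≡ 31 (mod 851)
384^11 ≡ 415 (mod 851)
384^12 ≡ 223 (mod 851)
384^18 ≡ 110 (mod 851)
384^22 ≡ 323 (mod 851)
384^24 ≡ 371 (mod 851)
384^33 ≡ 438 (mod 851)
384^36 ≡ 186 (mod 851)
384^44 ≡ 507 (mod 851)
384^66 ≡ 369 (mod 851)
384^72 ≡ 556 (mod 851)
384^88 ≡ 47 (mod 851)
384^99 ≡ 783 (mod 851)
384^132 ≡ 1 (mod 851) ✓
The smallest such exponent is 132, so the order of 384 is 132.

132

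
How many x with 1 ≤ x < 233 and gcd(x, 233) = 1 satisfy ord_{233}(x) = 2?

1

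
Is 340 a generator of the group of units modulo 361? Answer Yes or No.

No

φ(361) = φ(19^2) = 19·(19−1) = 342 = 2 · 3^2 · 19.
It suffices to check that the order of 340 is not a proper divisor of 342: compute 340^(342/q) for q ∈ {2, 3, 19}.
340^171 ≡ 1 (mod 361)  [q = 2: ≡ 1 ✗]
340^114 ≡ 292 (mod 361)  [q = 3: ≢ 1 ✓]
340^18 ≡ 229 (mod 361)  [q = 19: ≢ 1 ✓]
The check at q = 2 fails, so 340 generates a proper subgroup.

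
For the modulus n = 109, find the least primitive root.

φ(109) = 109 − 1 = 108 = 2^2 · 3^3.
g is a primitive root iff g^(108/q) ≢ 1 (mod 109) for each prime q ∈ {2, 3}.
g = 2: 2^54 ≡ 108; 2^36 ≡ 1 — hits 1, so not a primitive root.
g = 3: 3^54 ≡ 1 — hits 1, so not a primitive root.
g = 4: 4^54 ≡ 1 — hits 1, so not a primitive root.
g = 5: 5^54 ≡ 1 — hits 1, so not a primitive root.
g = 6: 6^54 ≡ 108; 6^36 ≡ 63 — none is 1, so 6 is a primitive root.
The smallest primitive root modulo 109 is 6.

6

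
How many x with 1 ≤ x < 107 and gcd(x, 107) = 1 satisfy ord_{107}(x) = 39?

0

φ(107) = 107 − 1 = 106 = 2 · 53.
(Z/107Z)^× is cyclic (|G| = 106); a cyclic group of order m has exactly φ(d) elements of each order d | m, and none otherwise.
Since 39 ∤ 106, the count is 0.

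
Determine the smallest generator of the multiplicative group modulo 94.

5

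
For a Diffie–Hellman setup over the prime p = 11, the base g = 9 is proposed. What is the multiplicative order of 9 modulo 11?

5

Since 9 ∈ (Z/11Z)^×, its order divides φ(11) = 11 − 1 = 10 = 2 · 5.
Divisors of 10: 1, 2, 5, 10.
Evaluate successive powers at the divisors of 10:
9^1 ≡ 9 (mod 11)
9^2 ≡ 4 (mod 11)
9^5 ≡ 1 (mod 11) ✓
Therefore the multiplicative order of 9 modulo 11 is 5.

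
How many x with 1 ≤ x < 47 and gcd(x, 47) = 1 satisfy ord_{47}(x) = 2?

1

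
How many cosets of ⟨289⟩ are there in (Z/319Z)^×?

The order of 289 must divide φ(319) = φ(11·29) = (11−1)·(29−1) = 10·28 = 280 = 2^3 · 5 · 7.
Divisors of 280: 1, 2, 4, 5, 7, 8, 10, 14, 20, 28, 35, 40, 56, 70, 140, 280.
Check 289^d mod 319 for each divisor in increasing order:
289^1 ≡ 289 (mod 319)
289^2 ≡ 262 (mod 319)
289^4 ≡ 59 (mod 319)
289^5 ≡ 144 (mod 319)
289^7 ≡ 86 (mod 319)
289^8 ≡ 291 (mod 319)
289^10 ≡ 1 (mod 319) ✓
The order of 289 is 10, so the subgroup it generates has 10 elements.
[(Z/319Z)^× : ⟨289⟩] = 280/10 = 28.

28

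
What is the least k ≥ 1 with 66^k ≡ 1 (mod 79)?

78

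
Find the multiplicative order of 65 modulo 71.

70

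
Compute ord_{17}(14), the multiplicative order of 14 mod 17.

16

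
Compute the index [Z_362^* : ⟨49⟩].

ord(49) | φ(362) = φ(2)·φ(181) = 1·180 = 180 = 2^2 · 3^2 · 5.
Divisors of 180: 1, 2, 3, 4, 5, 6, 9, 10, 12, 15, 18, 20, 30, 36, 45, 60, 90, 180.
Evaluate successive powers at the divisors of 180:
49^1 ≡ 49 (mod 362)
49^2 ≡ 229 (mod 362)
49^3 ≡ 361 (mod 362)
49^4 ≡ 313 (mod 362)
49^5 ≡ 133 (mod 362)
49^6 ≡ 1 (mod 362) ✓
The order of 49 is 6, so the subgroup it generates has 6 elements.
Index = |(Z/362Z)^×| / |⟨49⟩| = 180 / 6 = 30.

30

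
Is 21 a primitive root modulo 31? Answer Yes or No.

Yes

φ(31) = 31 − 1 = 30 = 2 · 3 · 5.
It suffices to check that the order of 21 is not a proper divisor of 30: compute 21^(30/q) for q ∈ {2, 3, 5}.
21^15 ≡ 30 (mod 31)  [q = 2: ≢ 1 ✓]
21^10 ≡ 5 (mod 31)  [q = 3: ≢ 1 ✓]
21^6 ≡ 2 (mod 31)  [q = 5: ≢ 1 ✓]
Every test exponent gives a nontrivial residue, hence 21 generates the full group.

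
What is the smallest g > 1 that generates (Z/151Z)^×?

φ(151) = 151 − 1 = 150 = 2 · 3 · 5^2.
g is a primitive root iff g^(150/q) ≢ 1 (mod 151) for each prime q ∈ {2, 3, 5}.
g = 2: 2^75 ≡ 1 — hits 1, so not a primitive root.
g = 3: 3^75 ≡ 150; 3^50 ≡ 1 — hits 1, so not a primitive root.
g = 4: 4^75 ≡ 1 — hits 1, so not a primitive root.
g = 5: 5^75 ≡ 1 — hits 1, so not a primitive root.
g = 6: 6^75 ≡ 150; 6^50 ≡ 32; 6^30 ≡ 59 — none is 1, so 6 is a primitive root.
So 6 is the smallest generator of (Z/151Z)^×.

6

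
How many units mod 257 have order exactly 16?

φ(257) = 257 − 1 = 256 = 2^8.
Since (Z/257Z)^× is cyclic of order 256, the number of elements of order d is φ(d) when d | 256 and 0 otherwise.
16 = 2^4 divides 256, and φ(16) = 8.

8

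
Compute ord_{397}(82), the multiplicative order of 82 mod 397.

The order of 82 must divide φ(397) = 397 − 1 = 396 = 2^2 · 3^2 · 11.
Divisors of 396: 1, 2, 3, 4, 6, 9, 11, 12, 18, 22, 33, 36, 44, 66, 99, 132, 198, 396.
Test each divisor d:
82^1 ≡ 82 (mod 397)
82^2 ≡ 372 (mod 397)
82^3 ≡ 332 (mod 397)
82^4 ≡ 228 (mod 397)
82^6 ≡ 255 (mod 397)
82^9 ≡ 99 (mod 397)
82^11 ≡ 304 (mod 397)
82^12 ≡ 314 (mod 397)
82^18 ≡ 273 (mod 397)
82^22 ≡ 312 (mod 397)
82^33 ≡ 362 (mod 397)
82^36 ≡ 290 (mod 397)
82^44 ≡ 79 (mod 397)
82^66 ≡ 34 (mod 397)
82^99 ≡ 1 (mod 397) ✓
So ord_397(82) = 99.

99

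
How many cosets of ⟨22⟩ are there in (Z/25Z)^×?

1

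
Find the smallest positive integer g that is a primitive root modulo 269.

φ(269) = 269 − 1 = 268 = 2^2 · 67.
g is a primitive root iff g^(268/q) ≢ 1 (mod 269) for each prime q ∈ {2, 67}.
g = 2: 2^134 ≡ 268; 2^4 ≡ 16 — none is 1, so 2 is a primitive root.
The smallest primitive root modulo 269 is 2.

2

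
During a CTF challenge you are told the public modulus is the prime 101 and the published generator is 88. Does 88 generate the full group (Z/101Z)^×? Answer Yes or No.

φ(101) = 101 − 1 = 100 = 2^2 · 5^2.
An element g generates (Z/101Z)^× iff g^(100/q) ≢ 1 (mod 101) for each prime q ∈ {2, 5}.
88^50 ≡ 1 (mod 101)  [q = 2: ≡ 1 ✗]
88^20 ≡ 95 (mod 101)  [q = 5: ≢ 1 ✓]
The check at q = 2 fails, so 88 generates a proper subgroup.

No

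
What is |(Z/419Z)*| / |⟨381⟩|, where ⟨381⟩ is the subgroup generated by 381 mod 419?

1

Since 381 ∈ (Z/419Z)^×, its order divides φ(419) = 419 − 1 = 418 = 2 · 11 · 19.
Divisors of 418: 1, 2, 11, 19, 22, 38, 209, 418.
Evaluate successive powers at the divisors of 418:
381^1 ≡ 381
381^2 ≡ 187
381^11 ≡ 283
381^19 ≡ 250
381^22 ≡ 60
381^38 ≡ 69
381^209 ≡ 418
381^418 ≡ 1
Thus |⟨381⟩| = ord(381) = 418.
Index = |(Z/419Z)^×| / |⟨381⟩| = 418 / 418 = 1.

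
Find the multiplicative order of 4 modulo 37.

The order of 4 must divide φ(37) = 37 − 1 = 36 = 2^2 · 3^2.
Divisors of 36: 1, 2, 3, 4, 6, 9, 12, 18, 36.
Compute 4^d (mod 37) for the divisors d until we hit 1:
4^1 ≡ 4 (mod 37)
4^2 ≡ 16 (mod 37)
4^3 ≡ 27 (mod 37)
4^4 ≡ 34 (mod 37)
4^6 ≡ 26 (mod 37)
4^9 ≡ 36 (mod 37)
4^12 ≡ 10 (mod 37)
4^18 ≡ 1 (mod 37) ✓
Hence ord(4) = 18.

18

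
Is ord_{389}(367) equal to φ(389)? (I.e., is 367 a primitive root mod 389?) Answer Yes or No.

Yes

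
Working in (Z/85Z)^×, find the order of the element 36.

8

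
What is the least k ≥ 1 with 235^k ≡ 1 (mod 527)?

240

ord(235) | φ(527) = φ(17·31) = (17−1)·(31−1) = 16·30 = 480 = 2^5 · 3 · 5.
Divisors of 480: 1, 2, 3, 4, 5, 6, 8, 10, 12, 15, 16, 20, 24, 30, 32, 40, 48, 60, 80, 96, 120, 160, 240, 480.
Check 235^d mod 527 for each divisor in increasing order:
235^1 ≡ 235 (mod 527)
235^2 ≡ 417 (mod 527)
235^3 ≡ 500 (mod 527)
235^4 ≡ 506 (mod 527)
235^5 ≡ 335 (mod 527)
235^6 ≡ 202 (mod 527)
235^8 ≡ 441 (mod 527)
235^10 ≡ 501 (mod 527)
235^12 ≡ 225 (mod 527)
235^15 ≡ 249 (mod 527)
235^16 ≡ 18 (mod 527)
235^20 ≡ 149 (mod 527)
235^24 ≡ 33 (mod 527)
235^30 ≡ 342 (mod 527)
235^32 ≡ 324 (mod 527)
235^40 ≡ 67 (mod 527)
235^48 ≡ 35 (mod 527)
235^60 ≡ 497 (mod 527)
235^80 ≡ 273 (mod 527)
235^96 ≡ 171 (mod 527)
235^120 ≡ 373 (mod 527)
235^160 ≡ 222 (mod 527)
235^240 ≡ 1 (mod 527) ✓
So ord_527(235) = 240.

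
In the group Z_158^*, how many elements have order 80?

φ(158) = φ(2)·φ(79) = 1·78 = 78 = 2 · 3 · 13.
(Z/158Z)^× is cyclic (|G| = 78); a cyclic group of order m has exactly φ(d) elements of each order d | m, and none otherwise.
80 does not divide 78, so no element of (Z/158Z)^× has order 80.

0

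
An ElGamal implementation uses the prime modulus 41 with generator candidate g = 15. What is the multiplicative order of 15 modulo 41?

40

The order of 15 must divide φ(41) = 41 − 1 = 40 = 2^3 · 5.
Divisors of 40: 1, 2, 4, 5, 8, 10, 20, 40.
Check 15^d mod 41 for each divisor in increasing order:
15^1 ≡ 15 (mod 41)
15^2 ≡ 20 (mod 41)
15^4 ≡ 31 (mod 41)
15^5 ≡ 14 (mod 41)
15^8 ≡ 18 (mod 41)
15^10 ≡ 32 (mod 41)
15^20 ≡ 40 (mod 41)
15^40 ≡ 1 (mod 41) ✓
The smallest such exponent is 40, so the order of 15 is 40.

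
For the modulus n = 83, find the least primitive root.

2

φ(83) = 83 − 1 = 82 = 2 · 41.
g is a primitive root iff g^(82/q) ≢ 1 (mod 83) for each prime q ∈ {2, 41}.
g = 2: 2^41 ≡ 82; 2^2 ≡ 4 — none is 1, so 2 is a primitive root.
So 2 is the smallest generator of (Z/83Z)^×.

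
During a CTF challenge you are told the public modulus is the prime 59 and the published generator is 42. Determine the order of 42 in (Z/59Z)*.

By Lagrange's theorem, ord_59(42) divides φ(59) = 59 − 1 = 58 = 2 · 29.
Divisors of 58: 1, 2, 29, 58.
Check 42^d mod 59 for each divisor in increasing order:
42^1 ≡ 42
42^2 ≡ 53
42^29 ≡ 58
42^58 ≡ 1
Therefore the multiplicative order of 42 modulo 59 is 58.

58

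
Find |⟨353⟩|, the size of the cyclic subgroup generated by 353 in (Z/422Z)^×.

210

The order of 353 must divide φ(422) = φ(2)·φ(211) = 1·210 = 210 = 2 · 3 · 5 · 7.
Divisors of 210: 1, 2, 3, 5, 6, 7, 10, 14, 15, 21, 30, 35, 42, 70, 105, 210.
Compute 353^d (mod 422) for the divisors d until we hit 1:
353^1 ≡ 353
353^2 ≡ 119
353^3 ≡ 229
353^5 ≡ 243
353^6 ≡ 113
353^7 ≡ 221
353^10 ≡ 391
353^14 ≡ 311
353^15 ≡ 63
353^21 ≡ 367
353^30 ≡ 171
353^35 ≡ 197
353^42 ≡ 71
353^70 ≡ 407
353^105 ≡ 421
353^210 ≡ 1
The smallest such exponent is 210, so the order of 353 is 210.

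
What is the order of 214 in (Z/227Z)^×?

113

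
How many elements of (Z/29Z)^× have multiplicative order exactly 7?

6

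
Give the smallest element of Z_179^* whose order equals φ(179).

2

φ(179) = 179 − 1 = 178 = 2 · 89.
Test candidates g = 2, 3, … against the prime factors q ∈ {2, 89} of φ(179): g is a generator iff g^(178/q) ≢ 1 for every such q.
g = 2: 2^89 ≡ 178; 2^2 ≡ 4 — none is 1, so 2 is a primitive root.
Hence the least primitive root of 179 is 2.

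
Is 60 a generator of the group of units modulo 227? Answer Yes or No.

φ(227) = 227 − 1 = 226 = 2 · 113.
An element g generates (Z/227Z)^× iff g^(226/q) ≢ 1 (mod 227) for each prime q ∈ {2, 113}.
60^113 ≡ 226 (mod 227)  [q = 2: ≢ 1 ✓]
60^2 ≡ 195 (mod 227)  [q = 113: ≢ 1 ✓]
None equal 1, so ord_227(60) = 226: 60 is a primitive root.

Yes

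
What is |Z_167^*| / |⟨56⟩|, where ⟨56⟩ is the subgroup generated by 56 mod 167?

2

The order of 56 must divide φ(167) = 167 − 1 = 166 = 2 · 83.
Divisors of 166: 1, 2, 83, 166.
Evaluate successive powers at the divisors of 166:
56^1 ≡ 56 (mod 167)
56^2 ≡ 130 (mod 167)
56^83 ≡ 1 (mod 167) ✓
The order of 56 is 83, so the subgroup it generates has 83 elements.
Index = |(Z/167Z)^×| / |⟨56⟩| = 166 / 83 = 2.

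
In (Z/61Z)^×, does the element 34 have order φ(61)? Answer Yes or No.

No

φ(61) = 61 − 1 = 60 = 2^2 · 3 · 5.
34 is a primitive root mod 61 iff 34^(φ(61)/q) ≢ 1 for every prime q | φ(61), i.e. q ∈ {2, 3, 5}.
34^30 ≡ 1 (mod 61)  [q = 2: ≡ 1 ✗]
34^20 ≡ 1 (mod 61)  [q = 3: ≡ 1 ✗]
34^12 ≡ 58 (mod 61)  [q = 5: ≢ 1 ✓]
Since 34^30 ≡ 1, the order of 34 divides 30 < 60, so 34 is not a primitive root.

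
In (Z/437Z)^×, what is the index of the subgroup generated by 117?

By Lagrange's theorem, ord_437(117) divides φ(437) = φ(19·23) = (19−1)·(23−1) = 18·22 = 396 = 2^2 · 3^2 · 11.
Divisors of 396: 1, 2, 3, 4, 6, 9, 11, 12, 18, 22, 33, 36, 44, 66, 99, 132, 198, 396.
Check 117^d mod 437 for each divisor in increasing order:
117^1 ≡ 117 (mod 437)
117^2 ≡ 142 (mod 437)
117^3 ≡ 8 (mod 437)
117^4 ≡ 62 (mod 437)
117^6 ≡ 64 (mod 437)
117^9 ≡ 75 (mod 437)
117^11 ≡ 162 (mod 437)
117^12 ≡ 163 (mod 437)
117^18 ≡ 381 (mod 437)
117^22 ≡ 24 (mod 437)
117^33 ≡ 392 (mod 437)
117^36 ≡ 77 (mod 437)
117^44 ≡ 139 (mod 437)
117^66 ≡ 277 (mod 437)
117^99 ≡ 208 (mod 437)
117^132 ≡ 254 (mod 437)
117^198 ≡ 1 (mod 437) ✓
The order of 117 is 198, so the subgroup it generates has 198 elements.
Index = |(Z/437Z)^×| / |⟨117⟩| = 396 / 198 = 2.

2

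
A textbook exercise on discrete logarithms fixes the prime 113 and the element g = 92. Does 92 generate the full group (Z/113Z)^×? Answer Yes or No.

Yes

φ(113) = 113 − 1 = 112 = 2^4 · 7.
Test 92^(112/q) mod 113 for each prime factor q of 112:
92^56 ≡ 112 (mod 113)  [q = 2: ≢ 1 ✓]
92^16 ≡ 28 (mod 113)  [q = 7: ≢ 1 ✓]
All checks pass, so 92 has order 112 and is a primitive root modulo 113.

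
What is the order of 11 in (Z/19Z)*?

3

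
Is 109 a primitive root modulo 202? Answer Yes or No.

Yes

φ(202) = φ(2)·φ(101) = 1·100 = 100 = 2^2 · 5^2.
109 is a primitive root mod 202 iff 109^(φ(202)/q) ≢ 1 for every prime q | φ(202), i.e. q ∈ {2, 5}.
109^50 ≡ 201 (mod 202)  [q = 2: ≢ 1 ✓]
109^20 ≡ 87 (mod 202)  [q = 5: ≢ 1 ✓]
All checks pass, so 109 has order 100 and is a primitive root modulo 202.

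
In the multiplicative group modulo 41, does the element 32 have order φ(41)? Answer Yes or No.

No

φ(41) = 41 − 1 = 40 = 2^3 · 5.
It suffices to check that the order of 32 is not a proper divisor of 40: compute 32^(40/q) for q ∈ {2, 5}.
32^20 ≡ 1 (mod 41)  [q = 2: ≡ 1 ✗]
32^8 ≡ 1 (mod 41)  [q = 5: ≡ 1 ✗]
Since 32^20 ≡ 1, the order of 32 divides 20 < 40, so 32 is not a primitive root.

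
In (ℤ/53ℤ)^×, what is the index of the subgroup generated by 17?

By Lagrange's theorem, ord_53(17) divides φ(53) = 53 − 1 = 52 = 2^2 · 13.
Divisors of 52: 1, 2, 4, 13, 26, 52.
Evaluate successive powers at the divisors of 52:
17^1 ≡ 17
17^2 ≡ 24
17^4 ≡ 46
17^13 ≡ 52
17^26 ≡ 1
So ord_53(17) = 26, hence |⟨17⟩| = 26.
[(Z/53Z)^× : ⟨17⟩] = 52/26 = 2.

2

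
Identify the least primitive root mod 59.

2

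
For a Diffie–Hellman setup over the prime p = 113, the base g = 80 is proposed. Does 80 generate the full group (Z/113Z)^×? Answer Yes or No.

φ(113) = 113 − 1 = 112 = 2^4 · 7.
It suffices to check that the order of 80 is not a proper divisor of 112: compute 80^(112/q) for q ∈ {2, 7}.
80^56 ≡ 112 (mod 113)  [q = 2: ≢ 1 ✓]
80^16 ≡ 109 (mod 113)  [q = 7: ≢ 1 ✓]
All checks pass, so 80 has order 112 and is a primitive root modulo 113.

Yes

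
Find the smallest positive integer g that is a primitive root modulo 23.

5

φ(23) = 23 − 1 = 22 = 2 · 11.
Test candidates g = 2, 3, … against the prime factors q ∈ {2, 11} of φ(23): g is a generator iff g^(22/q) ≢ 1 for every such q.
g = 2: 2^11 ≡ 1 — hits 1, so not a primitive root.
g = 3: 3^11 ≡ 1 — hits 1, so not a primitive root.
g = 4: 4^11 ≡ 1 — hits 1, so not a primitive root.
g = 5: 5^11 ≡ 22; 5^2 ≡ 2 — none is 1, so 5 is a primitive root.
So 5 is the smallest generator of (Z/23Z)^×.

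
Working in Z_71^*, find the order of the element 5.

5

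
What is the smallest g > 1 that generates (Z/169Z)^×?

2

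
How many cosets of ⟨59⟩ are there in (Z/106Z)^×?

ord(59) | φ(106) = φ(2)·φ(53) = 1·52 = 52 = 2^2 · 13.
Divisors of 52: 1, 2, 4, 13, 26, 52.
Test each divisor d:
59^1 ≡ 59 (mod 106)
59^2 ≡ 89 (mod 106)
59^4 ≡ 77 (mod 106)
59^13 ≡ 105 (mod 106)
59^26 ≡ 1 (mod 106) ✓
Thus |⟨59⟩| = ord(59) = 26.
The index is φ(106) / ord(59) = 52 / 26 = 2.

2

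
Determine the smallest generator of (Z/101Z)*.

φ(101) = 101 − 1 = 100 = 2^2 · 5^2.
g is a primitive root iff g^(100/q) ≢ 1 (mod 101) for each prime q ∈ {2, 5}.
g = 2: 2^50 ≡ 100; 2^20 ≡ 95 — none is 1, so 2 is a primitive root.
The smallest primitive root modulo 101 is 2.

2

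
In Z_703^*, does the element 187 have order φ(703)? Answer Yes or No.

No

703 = 19 · 37 is a product of two distinct odd primes, so (Z/703Z)^× ≅ (Z/19Z)^× × (Z/37Z)^× is not cyclic.
No primitive root modulo 703 exists; in particular 187 is not one.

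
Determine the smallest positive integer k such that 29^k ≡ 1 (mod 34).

16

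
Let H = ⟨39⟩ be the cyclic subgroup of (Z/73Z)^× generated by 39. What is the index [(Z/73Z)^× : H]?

1

ord(39) | φ(73) = 73 − 1 = 72 = 2^3 · 3^2.
Divisors of 72: 1, 2, 3, 4, 6, 8, 9, 12, 18, 24, 36, 72.
Test each divisor d:
39^1 ≡ 39
39^2 ≡ 61
39^3 ≡ 43
39^4 ≡ 71
39^6 ≡ 24
39^8 ≡ 4
39^9 ≡ 10
39^12 ≡ 65
39^18 ≡ 27
39^24 ≡ 64
39^36 ≡ 72
39^72 ≡ 1
The order of 39 is 72, so the subgroup it generates has 72 elements.
[(Z/73Z)^× : ⟨39⟩] = 72/72 = 1.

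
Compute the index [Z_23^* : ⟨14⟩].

1

Since 14 ∈ (Z/23Z)^×, its order divides φ(23) = 23 − 1 = 22 = 2 · 11.
Divisors of 22: 1, 2, 11, 22.
Test each divisor d:
14^1 ≡ 14 (mod 23)
14^2 ≡ 12 (mod 23)
14^11 ≡ 22 (mod 23)
14^22 ≡ 1 (mod 23) ✓
So ord_23(14) = 22, hence |⟨14⟩| = 22.
Index = |(Z/23Z)^×| / |⟨14⟩| = 22 / 22 = 1.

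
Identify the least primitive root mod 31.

3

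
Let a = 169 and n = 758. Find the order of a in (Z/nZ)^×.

189

The order of 169 must divide φ(758) = φ(2)·φ(379) = 1·378 = 378 = 2 · 3^3 · 7.
Divisors of 378: 1, 2, 3, 6, 7, 9, 14, 18, 21, 27, 42, 54, 63, 126, 189, 378.
Evaluate successive powers at the divisors of 378:
169^1 ≡ 169 (mod 758)
169^2 ≡ 515 (mod 758)
169^3 ≡ 623 (mod 758)
169^6 ≡ 33 (mod 758)
169^7 ≡ 271 (mod 758)
169^9 ≡ 93 (mod 758)
169^14 ≡ 673 (mod 758)
169^18 ≡ 311 (mod 758)
169^21 ≡ 463 (mod 758)
169^27 ≡ 119 (mod 758)
169^42 ≡ 613 (mod 758)
169^54 ≡ 517 (mod 758)
169^63 ≡ 327 (mod 758)
169^126 ≡ 51 (mod 758)
169^189 ≡ 1 (mod 758) ✓
So ord_758(169) = 189.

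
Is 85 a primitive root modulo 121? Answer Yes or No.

Yes

φ(121) = φ(11^2) = 11·(11−1) = 110 = 2 · 5 · 11.
85 is a primitive root mod 121 iff 85^(φ(121)/q) ≢ 1 for every prime q | φ(121), i.e. q ∈ {2, 5, 11}.
85^55 ≡ 120 (mod 121)  [q = 2: ≢ 1 ✓]
85^22 ≡ 9 (mod 121)  [q = 5: ≢ 1 ✓]
85^10 ≡ 111 (mod 121)  [q = 11: ≢ 1 ✓]
Every test exponent gives a nontrivial residue, hence 85 generates the full group.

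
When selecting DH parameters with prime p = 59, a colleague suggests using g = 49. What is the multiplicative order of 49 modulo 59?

Since 49 ∈ (Z/59Z)^×, its order divides φ(59) = 59 − 1 = 58 = 2 · 29.
Divisors of 58: 1, 2, 29, 58.
Check 49^d mod 59 for each divisor in increasing order:
49^1 ≡ 49
49^2 ≡ 41
49^29 ≡ 1
So ord_59(49) = 29.

29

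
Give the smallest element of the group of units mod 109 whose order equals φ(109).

6

φ(109) = 109 − 1 = 108 = 2^2 · 3^3.
Test candidates g = 2, 3, … against the prime factors q ∈ {2, 3} of φ(109): g is a generator iff g^(108/q) ≢ 1 for every such q.
g = 2: 2^54 ≡ 108; 2^36 ≡ 1 — hits 1, so not a primitive root.
g = 3: 3^54 ≡ 1 — hits 1, so not a primitive root.
g = 4: 4^54 ≡ 1 — hits 1, so not a primitive root.
g = 5: 5^54 ≡ 1 — hits 1, so not a primitive root.
g = 6: 6^54 ≡ 108; 6^36 ≡ 63 — none is 1, so 6 is a primitive root.
So 6 is the smallest generator of (Z/109Z)^×.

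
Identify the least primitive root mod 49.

φ(49) = φ(7^2) = 7·(7−1) = 42 = 2 · 3 · 7.
g is a primitive root iff g^(42/q) ≢ 1 (mod 49) for each prime q ∈ {2, 3, 7}.
g = 2: 2^21 ≡ 1 — hits 1, so not a primitive root.
g = 3: 3^21 ≡ 48; 3^14 ≡ 30; 3^6 ≡ 43 — none is 1, so 3 is a primitive root.
The smallest primitive root modulo 49 is 3.

3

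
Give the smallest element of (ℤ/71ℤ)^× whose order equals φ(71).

φ(71) = 71 − 1 = 70 = 2 · 5 · 7.
Test candidates g = 2, 3, … against the prime factors q ∈ {2, 5, 7} of φ(71): g is a generator iff g^(70/q) ≢ 1 for every such q.
g = 2: 2^35 ≡ 1 — hits 1, so not a primitive root.
g = 3: 3^35 ≡ 1 — hits 1, so not a primitive root.
g = 4: 4^35 ≡ 1 — hits 1, so not a primitive root.
g = 5: 5^35 ≡ 1 — hits 1, so not a primitive root.
g = 6: 6^35 ≡ 1 — hits 1, so not a primitive root.
g = 7: 7^35 ≡ 70; 7^14 ≡ 54; 7^10 ≡ 45 — none is 1, so 7 is a primitive root.
So 7 is the smallest generator of (Z/71Z)^×.

7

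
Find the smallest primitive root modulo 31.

φ(31) = 31 − 1 = 30 = 2 · 3 · 5.
Test candidates g = 2, 3, … against the prime factors q ∈ {2, 3, 5} of φ(31): g is a generator iff g^(30/q) ≢ 1 for every such q.
g = 2: 2^15 ≡ 1 — hits 1, so not a primitive root.
g = 3: 3^15 ≡ 30; 3^10 ≡ 25; 3^6 ≡ 16 — none is 1, so 3 is a primitive root.
Hence the least primitive root of 31 is 3.

3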